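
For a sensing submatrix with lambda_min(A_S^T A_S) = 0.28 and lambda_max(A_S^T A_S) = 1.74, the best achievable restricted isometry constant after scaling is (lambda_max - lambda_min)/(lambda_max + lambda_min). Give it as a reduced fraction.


lambda_max - lambda_min = 1.74 - 0.28 = 1.46.
lambda_max + lambda_min = 1.74 + 0.28 = 2.02.
delta = 1.46/2.02 = 146/202 = 73/101.

73/101


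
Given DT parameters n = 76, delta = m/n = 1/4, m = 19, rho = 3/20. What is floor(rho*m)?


m = 1/4*76 = 19.
rho = 3/20.
rho*m = 3/20*19 = 2.85.
k = floor(2.85) = 2.

2


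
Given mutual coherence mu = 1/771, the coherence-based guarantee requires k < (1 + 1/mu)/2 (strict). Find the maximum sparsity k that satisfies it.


1/mu = 771.
1 + 1/mu = 772.
(1 + 1/mu)/2 = 386 is an integer and the inequality is strict, so k_max = 386 - 1 = 385.

385


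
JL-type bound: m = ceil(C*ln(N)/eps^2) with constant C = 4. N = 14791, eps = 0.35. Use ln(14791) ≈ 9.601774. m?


ln(14791) ≈ 9.601774.
eps^2 = 0.35^2 = 0.1225.
C*ln(N)/eps^2 ≈ 4*9.601774/0.1225 ≈ 313.5273.
m = ceil(313.5273) = 314.

314


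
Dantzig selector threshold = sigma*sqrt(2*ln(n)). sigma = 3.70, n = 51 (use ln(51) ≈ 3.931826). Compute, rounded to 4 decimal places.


ln(51) ≈ 3.931826.
2*ln(n) ≈ 7.863652.
sqrt(2*ln(n)) ≈ sqrt(7.863652) ≈ 2.80422.
threshold ≈ 3.70*2.80422 = 10.375614 ≈ 10.3756.

10.3756


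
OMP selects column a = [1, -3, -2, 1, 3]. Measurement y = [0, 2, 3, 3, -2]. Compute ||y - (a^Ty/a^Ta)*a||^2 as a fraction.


a^T a = 24.
a^T y = -15.
coeff = -15/24 = -5/8.
||r||^2 = 133/8.

133/8


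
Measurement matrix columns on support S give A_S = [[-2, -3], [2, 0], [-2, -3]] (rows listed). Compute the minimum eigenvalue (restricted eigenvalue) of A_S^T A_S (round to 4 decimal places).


A_S^T A_S = [[12, 12], [12, 18]].
trace = 30.
det = 72.
disc = trace^2 - 4*det = 900 - 4*72 = 612.
sqrt(612) ≈ 24.738634.
lam_min = (30 - sqrt(612))/2 ≈ (30 - 24.738634)/2 = 2.630683 ≈ 2.6307.

2.6307


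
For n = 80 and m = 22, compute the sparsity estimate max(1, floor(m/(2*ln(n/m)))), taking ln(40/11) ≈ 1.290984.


n/m = 80/22 = 40/11.
ln(n/m) ≈ 1.290984.
2*ln(n/m) ≈ 2.581968.
m/(2*ln(n/m)) ≈ 22/2.581968 ≈ 8.5206.
floor = 8.
k_max = max(1, 8) = 8.

8


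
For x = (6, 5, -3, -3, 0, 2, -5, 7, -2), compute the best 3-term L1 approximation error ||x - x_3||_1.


Sorted |x_i| descending: [7, 6, 5, 5, 3, 3, 2, 2, 0]
Keep top 3: [7, 6, 5]
Tail entries: [5, 3, 3, 2, 2, 0]
L1 error = sum of tail = 15.

15


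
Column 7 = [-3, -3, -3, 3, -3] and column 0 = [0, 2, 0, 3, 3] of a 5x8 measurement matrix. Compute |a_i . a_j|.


Inner product: -3*0 + -3*2 + -3*0 + 3*3 + -3*3
Products: [0, -6, 0, 9, -9]
Sum = -6.
|dot| = 6.

6


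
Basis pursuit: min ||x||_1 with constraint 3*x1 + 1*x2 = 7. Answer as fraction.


Axis intercepts:
  x1 = 7/3, x2 = 0: L1 = 7/3
  x1 = 0, x2 = 7: L1 = 7
x* = (7/3, 0)
||x*||_1 = 7/3.

7/3


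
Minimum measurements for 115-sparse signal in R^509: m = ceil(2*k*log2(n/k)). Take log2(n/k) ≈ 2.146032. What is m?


log2(n/k) = log2(509/115) ≈ 2.146032.
2*k*log2(n/k) ≈ 2*115*2.146032 = 493.58736.
m = ceil(493.58736) = 494.

494


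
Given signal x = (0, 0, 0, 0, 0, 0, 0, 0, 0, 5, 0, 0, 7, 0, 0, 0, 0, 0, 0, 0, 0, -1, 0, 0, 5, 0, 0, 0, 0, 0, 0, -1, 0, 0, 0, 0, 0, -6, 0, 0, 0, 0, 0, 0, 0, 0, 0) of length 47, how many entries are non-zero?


Non-zero positions: [9, 12, 21, 24, 31, 37].
Sparsity = 6.

6


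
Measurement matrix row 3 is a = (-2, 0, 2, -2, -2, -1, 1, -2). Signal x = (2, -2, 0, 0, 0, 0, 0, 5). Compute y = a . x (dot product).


Non-zero terms: ['-2*2', '0*-2', '-2*5']
Products: [-4, 0, -10]
y = sum = -14.

-14


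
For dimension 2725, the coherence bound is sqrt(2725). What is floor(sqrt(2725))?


52^2 = 2704 <= 2725 < 2809 = 53^2, so 52 <= sqrt(2725) < 53.
floor(sqrt(2725)) = 52.

52


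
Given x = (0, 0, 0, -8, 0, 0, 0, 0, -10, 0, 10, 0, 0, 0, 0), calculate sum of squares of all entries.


Non-zero entries: [(3, -8), (8, -10), (10, 10)]
Squares: [64, 100, 100]
||x||_2^2 = sum = 264.

264


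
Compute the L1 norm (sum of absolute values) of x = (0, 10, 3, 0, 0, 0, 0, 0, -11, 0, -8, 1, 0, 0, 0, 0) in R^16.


Non-zero entries: [(1, 10), (2, 3), (8, -11), (10, -8), (11, 1)]
Absolute values: [10, 3, 11, 8, 1]
||x||_1 = sum = 33.

33


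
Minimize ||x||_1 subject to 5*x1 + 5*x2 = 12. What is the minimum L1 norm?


Axis intercepts:
  x1 = 12/5, x2 = 0: L1 = 12/5
  x1 = 0, x2 = 12/5: L1 = 12/5
x* = (12/5, 0)
||x*||_1 = 12/5.

12/5


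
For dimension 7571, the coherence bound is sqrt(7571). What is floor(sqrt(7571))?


87^2 = 7569 <= 7571 < 7744 = 88^2, so 87 <= sqrt(7571) < 88.
floor(sqrt(7571)) = 87.

87


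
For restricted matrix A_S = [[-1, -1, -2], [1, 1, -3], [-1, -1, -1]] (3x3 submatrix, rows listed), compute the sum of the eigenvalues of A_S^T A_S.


Sum of eigenvalues of A_S^T A_S = trace(A_S^T A_S) = sum of squared column norms of A_S.
A_S^T A_S diagonal: [3, 3, 14].
trace = 3 + 3 + 14 = 20.

20


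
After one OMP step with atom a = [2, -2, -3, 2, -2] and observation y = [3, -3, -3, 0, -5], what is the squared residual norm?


a^T a = 25.
a^T y = 31.
coeff = 31/25 = 31/25.
||r||^2 = 339/25.

339/25


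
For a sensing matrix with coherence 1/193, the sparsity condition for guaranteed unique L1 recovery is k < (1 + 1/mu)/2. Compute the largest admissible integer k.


1/mu = 193.
1 + 1/mu = 194.
(1 + 1/mu)/2 = 97 is an integer and the inequality is strict, so k_max = 97 - 1 = 96.

96


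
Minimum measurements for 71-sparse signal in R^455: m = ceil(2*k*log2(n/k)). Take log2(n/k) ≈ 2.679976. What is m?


log2(n/k) = log2(455/71) ≈ 2.679976.
2*k*log2(n/k) ≈ 2*71*2.679976 = 380.556592.
m = ceil(380.556592) = 381.

381


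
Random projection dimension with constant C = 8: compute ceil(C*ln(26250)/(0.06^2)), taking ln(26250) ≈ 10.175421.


ln(26250) ≈ 10.175421.
eps^2 = 0.06^2 = 0.0036.
C*ln(N)/eps^2 ≈ 8*10.175421/0.0036 ≈ 22612.0467.
m = ceil(22612.0467) = 22613.

22613


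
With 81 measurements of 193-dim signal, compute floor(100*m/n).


100*m/n = 100*81/193 ≈ 41.9689.
floor = 41.

41


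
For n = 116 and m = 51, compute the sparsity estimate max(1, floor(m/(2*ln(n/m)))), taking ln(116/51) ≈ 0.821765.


n/m = 116/51.
ln(n/m) ≈ 0.821765.
2*ln(n/m) ≈ 1.64353.
m/(2*ln(n/m)) ≈ 51/1.64353 ≈ 31.0308.
floor = 31.
k_max = max(1, 31) = 31.

31


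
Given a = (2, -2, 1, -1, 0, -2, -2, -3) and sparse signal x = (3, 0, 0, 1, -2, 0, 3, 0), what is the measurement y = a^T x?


Non-zero terms: ['2*3', '-1*1', '0*-2', '-2*3']
Products: [6, -1, 0, -6]
y = sum = -1.

-1


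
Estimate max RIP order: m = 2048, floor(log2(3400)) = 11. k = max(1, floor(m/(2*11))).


floor(log2(3400)) = 11.
2*11 = 22.
m/(2*floor(log2(n))) = 2048/22 ≈ 93.0909.
floor = 93.
k = max(1, 93) = 93.

93


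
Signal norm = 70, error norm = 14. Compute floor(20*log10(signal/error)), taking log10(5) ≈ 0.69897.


||x||/||e|| = 70/14 = 5.
log10(5) ≈ 0.69897.
20*log10(||x||/||e||) ≈ 20*0.69897 = 13.9794.
floor(13.9794) = 13.

13


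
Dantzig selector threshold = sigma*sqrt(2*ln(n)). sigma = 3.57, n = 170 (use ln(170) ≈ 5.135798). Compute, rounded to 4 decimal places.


ln(170) ≈ 5.135798.
2*ln(n) ≈ 10.271596.
sqrt(2*ln(n)) ≈ sqrt(10.271596) ≈ 3.204933.
threshold ≈ 3.57*3.204933 = 11.44161081 ≈ 11.4416.

11.4416


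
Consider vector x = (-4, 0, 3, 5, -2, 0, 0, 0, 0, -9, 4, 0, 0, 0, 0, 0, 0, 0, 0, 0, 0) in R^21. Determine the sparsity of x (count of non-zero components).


Non-zero positions: [0, 2, 3, 4, 9, 10].
Sparsity = 6.

6


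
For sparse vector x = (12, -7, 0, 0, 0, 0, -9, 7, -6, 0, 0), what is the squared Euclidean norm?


Non-zero entries: [(0, 12), (1, -7), (6, -9), (7, 7), (8, -6)]
Squares: [144, 49, 81, 49, 36]
||x||_2^2 = sum = 359.

359


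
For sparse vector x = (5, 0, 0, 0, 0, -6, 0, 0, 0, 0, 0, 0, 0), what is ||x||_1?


Non-zero entries: [(0, 5), (5, -6)]
Absolute values: [5, 6]
||x||_1 = sum = 11.

11


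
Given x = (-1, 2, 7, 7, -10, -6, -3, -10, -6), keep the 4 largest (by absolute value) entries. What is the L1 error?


Sorted |x_i| descending: [10, 10, 7, 7, 6, 6, 3, 2, 1]
Keep top 4: [10, 10, 7, 7]
Tail entries: [6, 6, 3, 2, 1]
L1 error = sum of tail = 18.

18


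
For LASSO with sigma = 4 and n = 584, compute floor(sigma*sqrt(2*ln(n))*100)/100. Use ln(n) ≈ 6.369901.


ln(584) ≈ 6.369901.
2*ln(n) ≈ 12.739802.
sqrt(2*ln(n)) ≈ sqrt(12.739802) ≈ 3.569286.
lambda ≈ 4*3.569286 = 14.277144.
floor(lambda*100)/100 = 14.27.

14.27


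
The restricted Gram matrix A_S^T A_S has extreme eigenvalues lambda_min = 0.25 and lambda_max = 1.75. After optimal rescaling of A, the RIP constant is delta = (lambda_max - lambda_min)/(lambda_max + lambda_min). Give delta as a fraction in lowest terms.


lambda_max - lambda_min = 1.75 - 0.25 = 1.50.
lambda_max + lambda_min = 1.75 + 0.25 = 2.00.
delta = 1.50/2.00 = 150/200 = 3/4.

3/4


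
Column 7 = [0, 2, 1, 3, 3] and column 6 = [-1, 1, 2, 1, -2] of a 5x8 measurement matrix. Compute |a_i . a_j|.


Inner product: 0*-1 + 2*1 + 1*2 + 3*1 + 3*-2
Products: [0, 2, 2, 3, -6]
Sum = 1.
|dot| = 1.

1


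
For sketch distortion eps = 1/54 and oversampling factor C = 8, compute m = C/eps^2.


1/eps = 54.
(1/eps)^2 = 2916.
m = 8*2916 = 23328.

23328


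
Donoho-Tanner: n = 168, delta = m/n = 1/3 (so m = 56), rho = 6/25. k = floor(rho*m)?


m = 1/3*168 = 56.
rho = 6/25.
rho*m = 6/25*56 = 13.44.
k = floor(13.44) = 13.

13


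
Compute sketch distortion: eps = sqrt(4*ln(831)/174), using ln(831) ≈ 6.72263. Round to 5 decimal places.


ln(831) ≈ 6.72263.
4*ln(N)/m ≈ 4*6.72263/174 ≈ 0.15454322.
eps = sqrt(0.15454322) ≈ 0.3931199 ≈ 0.39312.

0.39312


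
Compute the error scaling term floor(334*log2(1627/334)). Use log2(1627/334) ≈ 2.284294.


log2(n/k) = log2(1627/334) ≈ 2.284294.
k*log2(n/k) ≈ 334*2.284294 = 762.954196.
floor(762.954196) = 762.

762


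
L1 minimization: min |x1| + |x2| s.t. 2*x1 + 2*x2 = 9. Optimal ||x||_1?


Axis intercepts:
  x1 = 9/2, x2 = 0: L1 = 9/2
  x1 = 0, x2 = 9/2: L1 = 9/2
x* = (9/2, 0)
||x*||_1 = 9/2.

9/2


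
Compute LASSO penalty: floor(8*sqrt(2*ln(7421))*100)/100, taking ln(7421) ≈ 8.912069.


ln(7421) ≈ 8.912069.
2*ln(n) ≈ 17.824138.
sqrt(2*ln(n)) ≈ sqrt(17.824138) ≈ 4.221864.
lambda ≈ 8*4.221864 = 33.774912.
floor(lambda*100)/100 = 33.77.

33.77


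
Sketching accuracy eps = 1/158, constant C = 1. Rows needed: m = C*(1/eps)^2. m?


1/eps = 158.
(1/eps)^2 = 24964.
m = 1*24964 = 24964.

24964


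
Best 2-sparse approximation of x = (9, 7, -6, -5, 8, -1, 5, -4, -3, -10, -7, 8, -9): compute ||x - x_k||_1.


Sorted |x_i| descending: [10, 9, 9, 8, 8, 7, 7, 6, 5, 5, 4, 3, 1]
Keep top 2: [10, 9]
Tail entries: [9, 8, 8, 7, 7, 6, 5, 5, 4, 3, 1]
L1 error = sum of tail = 63.

63


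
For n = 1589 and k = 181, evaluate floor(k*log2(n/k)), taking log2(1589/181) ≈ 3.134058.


log2(n/k) = log2(1589/181) ≈ 3.134058.
k*log2(n/k) ≈ 181*3.134058 = 567.264498.
floor(567.264498) = 567.

567


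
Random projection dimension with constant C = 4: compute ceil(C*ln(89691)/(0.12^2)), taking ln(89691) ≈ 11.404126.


ln(89691) ≈ 11.404126.
eps^2 = 0.12^2 = 0.0144.
C*ln(N)/eps^2 ≈ 4*11.404126/0.0144 ≈ 3167.8128.
m = ceil(3167.8128) = 3168.

3168


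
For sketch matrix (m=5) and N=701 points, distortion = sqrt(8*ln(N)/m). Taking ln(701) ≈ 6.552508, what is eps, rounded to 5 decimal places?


ln(701) ≈ 6.552508.
8*ln(N)/m ≈ 8*6.552508/5 ≈ 10.4840128.
eps = sqrt(10.4840128) ≈ 3.2379025 ≈ 3.23790.

3.23790


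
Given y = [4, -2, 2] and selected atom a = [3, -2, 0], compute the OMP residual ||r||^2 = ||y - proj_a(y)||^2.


a^T a = 13.
a^T y = 16.
coeff = 16/13 = 16/13.
||r||^2 = 56/13.

56/13


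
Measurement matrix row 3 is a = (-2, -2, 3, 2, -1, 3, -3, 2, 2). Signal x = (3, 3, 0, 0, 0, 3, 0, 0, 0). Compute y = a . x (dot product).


Non-zero terms: ['-2*3', '-2*3', '3*3']
Products: [-6, -6, 9]
y = sum = -3.

-3


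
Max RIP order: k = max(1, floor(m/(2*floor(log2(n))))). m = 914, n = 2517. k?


floor(log2(2517)) = 11.
2*11 = 22.
m/(2*floor(log2(n))) = 914/22 ≈ 41.5455.
floor = 41.
k = max(1, 41) = 41.

41


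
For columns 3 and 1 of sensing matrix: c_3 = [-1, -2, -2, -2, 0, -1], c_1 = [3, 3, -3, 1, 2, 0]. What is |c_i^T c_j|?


Inner product: -1*3 + -2*3 + -2*-3 + -2*1 + 0*2 + -1*0
Products: [-3, -6, 6, -2, 0, 0]
Sum = -5.
|dot| = 5.

5


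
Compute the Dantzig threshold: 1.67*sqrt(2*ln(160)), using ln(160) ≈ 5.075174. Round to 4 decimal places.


ln(160) ≈ 5.075174.
2*ln(n) ≈ 10.150348.
sqrt(2*ln(n)) ≈ sqrt(10.150348) ≈ 3.185961.
threshold ≈ 1.67*3.185961 = 5.32055487 ≈ 5.3206.

5.3206


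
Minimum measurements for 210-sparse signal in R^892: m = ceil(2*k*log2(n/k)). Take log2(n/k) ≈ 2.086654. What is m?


log2(n/k) = log2(892/210) ≈ 2.086654.
2*k*log2(n/k) ≈ 2*210*2.086654 = 876.39468.
m = ceil(876.39468) = 877.

877


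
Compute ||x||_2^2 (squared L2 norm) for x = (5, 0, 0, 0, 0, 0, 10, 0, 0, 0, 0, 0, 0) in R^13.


Non-zero entries: [(0, 5), (6, 10)]
Squares: [25, 100]
||x||_2^2 = sum = 125.

125


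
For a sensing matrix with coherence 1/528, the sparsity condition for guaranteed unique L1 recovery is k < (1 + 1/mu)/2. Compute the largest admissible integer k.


1/mu = 528.
1 + 1/mu = 529.
(1 + 1/mu)/2 = 264.5 is not an integer, so k_max = floor(264.5) = 264.

264


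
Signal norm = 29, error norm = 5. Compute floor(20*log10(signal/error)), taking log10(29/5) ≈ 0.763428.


||x||/||e|| = 29/5.
log10(29/5) ≈ 0.763428.
20*log10(||x||/||e||) ≈ 20*0.763428 = 15.26856.
floor(15.26856) = 15.

15


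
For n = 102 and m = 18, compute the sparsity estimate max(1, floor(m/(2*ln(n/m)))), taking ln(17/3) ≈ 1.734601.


n/m = 102/18 = 17/3.
ln(n/m) ≈ 1.734601.
2*ln(n/m) ≈ 3.469202.
m/(2*ln(n/m)) ≈ 18/3.469202 ≈ 5.1885.
floor = 5.
k_max = max(1, 5) = 5.

5


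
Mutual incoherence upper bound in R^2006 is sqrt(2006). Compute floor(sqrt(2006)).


44^2 = 1936 <= 2006 < 2025 = 45^2, so 44 <= sqrt(2006) < 45.
floor(sqrt(2006)) = 44.

44


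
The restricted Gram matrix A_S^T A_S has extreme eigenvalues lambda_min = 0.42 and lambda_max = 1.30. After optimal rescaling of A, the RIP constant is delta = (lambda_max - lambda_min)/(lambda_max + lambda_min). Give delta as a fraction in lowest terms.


lambda_max - lambda_min = 1.30 - 0.42 = 0.88.
lambda_max + lambda_min = 1.30 + 0.42 = 1.72.
delta = 0.88/1.72 = 88/172 = 22/43.

22/43


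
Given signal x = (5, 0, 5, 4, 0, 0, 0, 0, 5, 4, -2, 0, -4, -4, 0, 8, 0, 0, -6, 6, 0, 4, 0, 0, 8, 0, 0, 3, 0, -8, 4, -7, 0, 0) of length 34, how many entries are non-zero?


Non-zero positions: [0, 2, 3, 8, 9, 10, 12, 13, 15, 18, 19, 21, 24, 27, 29, 30, 31].
Sparsity = 17.

17


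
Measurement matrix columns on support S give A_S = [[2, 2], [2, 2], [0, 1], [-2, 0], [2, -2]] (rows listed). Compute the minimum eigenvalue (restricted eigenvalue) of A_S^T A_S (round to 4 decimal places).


A_S^T A_S = [[16, 4], [4, 13]].
trace = 29.
det = 192.
disc = trace^2 - 4*det = 841 - 4*192 = 73.
sqrt(73) ≈ 8.544004.
lam_min = (29 - sqrt(73))/2 ≈ (29 - 8.544004)/2 = 10.227998 ≈ 10.2280.

10.2280


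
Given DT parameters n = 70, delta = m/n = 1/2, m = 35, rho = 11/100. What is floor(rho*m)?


m = 1/2*70 = 35.
rho = 11/100.
rho*m = 11/100*35 = 3.85.
k = floor(3.85) = 3.

3


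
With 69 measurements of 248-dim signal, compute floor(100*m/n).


100*m/n = 100*69/248 ≈ 27.8226.
floor = 27.

27


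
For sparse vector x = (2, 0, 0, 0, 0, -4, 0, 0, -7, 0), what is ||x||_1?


Non-zero entries: [(0, 2), (5, -4), (8, -7)]
Absolute values: [2, 4, 7]
||x||_1 = sum = 13.

13


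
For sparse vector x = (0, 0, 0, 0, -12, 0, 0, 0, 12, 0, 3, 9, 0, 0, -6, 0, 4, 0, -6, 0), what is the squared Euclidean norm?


Non-zero entries: [(4, -12), (8, 12), (10, 3), (11, 9), (14, -6), (16, 4), (18, -6)]
Squares: [144, 144, 9, 81, 36, 16, 36]
||x||_2^2 = sum = 466.

466


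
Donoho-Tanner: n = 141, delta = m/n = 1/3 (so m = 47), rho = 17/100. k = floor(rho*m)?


m = 1/3*141 = 47.
rho = 17/100.
rho*m = 17/100*47 = 7.99.
k = floor(7.99) = 7.

7


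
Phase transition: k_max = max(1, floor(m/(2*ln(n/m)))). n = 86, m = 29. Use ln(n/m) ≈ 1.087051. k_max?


n/m = 86/29.
ln(n/m) ≈ 1.087051.
2*ln(n/m) ≈ 2.174102.
m/(2*ln(n/m)) ≈ 29/2.174102 ≈ 13.3388.
floor = 13.
k_max = max(1, 13) = 13.

13


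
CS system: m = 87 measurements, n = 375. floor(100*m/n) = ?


100*m/n = 100*87/375 ≈ 23.2.
floor = 23.

23


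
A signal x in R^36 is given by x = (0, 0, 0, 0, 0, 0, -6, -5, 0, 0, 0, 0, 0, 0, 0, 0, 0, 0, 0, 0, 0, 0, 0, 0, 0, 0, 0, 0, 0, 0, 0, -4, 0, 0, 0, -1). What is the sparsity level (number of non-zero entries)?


Non-zero positions: [6, 7, 31, 35].
Sparsity = 4.

4


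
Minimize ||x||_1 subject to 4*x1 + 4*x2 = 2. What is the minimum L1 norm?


Axis intercepts:
  x1 = 1/2, x2 = 0: L1 = 1/2
  x1 = 0, x2 = 1/2: L1 = 1/2
x* = (1/2, 0)
||x*||_1 = 1/2.

1/2


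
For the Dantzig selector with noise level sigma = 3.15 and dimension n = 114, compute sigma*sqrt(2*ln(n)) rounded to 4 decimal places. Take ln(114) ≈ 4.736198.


ln(114) ≈ 4.736198.
2*ln(n) ≈ 9.472396.
sqrt(2*ln(n)) ≈ sqrt(9.472396) ≈ 3.077726.
threshold ≈ 3.15*3.077726 = 9.6948369 ≈ 9.6948.

9.6948


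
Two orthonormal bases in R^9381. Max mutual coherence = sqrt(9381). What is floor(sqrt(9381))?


96^2 = 9216 <= 9381 < 9409 = 97^2, so 96 <= sqrt(9381) < 97.
floor(sqrt(9381)) = 96.

96


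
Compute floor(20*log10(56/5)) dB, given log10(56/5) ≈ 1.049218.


||x||/||e|| = 56/5.
log10(56/5) ≈ 1.049218.
20*log10(||x||/||e||) ≈ 20*1.049218 = 20.98436.
floor(20.98436) = 20.

20


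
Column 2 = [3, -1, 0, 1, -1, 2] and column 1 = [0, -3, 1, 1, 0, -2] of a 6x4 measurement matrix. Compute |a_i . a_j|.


Inner product: 3*0 + -1*-3 + 0*1 + 1*1 + -1*0 + 2*-2
Products: [0, 3, 0, 1, 0, -4]
Sum = 0.
|dot| = 0.

0


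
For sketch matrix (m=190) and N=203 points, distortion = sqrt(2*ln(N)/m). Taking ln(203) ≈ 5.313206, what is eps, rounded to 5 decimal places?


ln(203) ≈ 5.313206.
2*ln(N)/m ≈ 2*5.313206/190 ≈ 0.05592848.
eps = sqrt(0.05592848) ≈ 0.236492 ≈ 0.23649.

0.23649


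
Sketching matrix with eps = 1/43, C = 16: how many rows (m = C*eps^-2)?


1/eps = 43.
(1/eps)^2 = 1849.
m = 16*1849 = 29584.

29584


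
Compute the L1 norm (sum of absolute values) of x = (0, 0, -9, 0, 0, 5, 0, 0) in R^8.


Non-zero entries: [(2, -9), (5, 5)]
Absolute values: [9, 5]
||x||_1 = sum = 14.

14


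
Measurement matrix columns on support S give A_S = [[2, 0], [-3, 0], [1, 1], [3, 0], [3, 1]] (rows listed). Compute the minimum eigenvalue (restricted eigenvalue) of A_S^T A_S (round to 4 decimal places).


A_S^T A_S = [[32, 4], [4, 2]].
trace = 34.
det = 48.
disc = trace^2 - 4*det = 1156 - 4*48 = 964.
sqrt(964) ≈ 31.048349.
lam_min = (34 - sqrt(964))/2 ≈ (34 - 31.048349)/2 = 1.4758255 ≈ 1.4758.

1.4758


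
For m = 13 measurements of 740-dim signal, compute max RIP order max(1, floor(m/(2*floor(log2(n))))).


floor(log2(740)) = 9.
2*9 = 18.
m/(2*floor(log2(n))) = 13/18 ≈ 0.7222.
floor = 0.
k = max(1, 0) = 1.

1


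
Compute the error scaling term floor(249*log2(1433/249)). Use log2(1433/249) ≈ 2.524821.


log2(n/k) = log2(1433/249) ≈ 2.524821.
k*log2(n/k) ≈ 249*2.524821 = 628.680429.
floor(628.680429) = 628.

628


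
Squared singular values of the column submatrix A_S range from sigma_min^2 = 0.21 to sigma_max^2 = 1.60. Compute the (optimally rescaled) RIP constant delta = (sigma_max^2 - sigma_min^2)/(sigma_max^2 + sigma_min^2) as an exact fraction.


lambda_max - lambda_min = 1.60 - 0.21 = 1.39.
lambda_max + lambda_min = 1.60 + 0.21 = 1.81.
delta = 1.39/1.81 = 139/181.

139/181


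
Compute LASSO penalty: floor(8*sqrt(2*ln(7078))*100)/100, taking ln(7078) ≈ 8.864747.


ln(7078) ≈ 8.864747.
2*ln(n) ≈ 17.729494.
sqrt(2*ln(n)) ≈ sqrt(17.729494) ≈ 4.210641.
lambda ≈ 8*4.210641 = 33.685128.
floor(lambda*100)/100 = 33.68.

33.68


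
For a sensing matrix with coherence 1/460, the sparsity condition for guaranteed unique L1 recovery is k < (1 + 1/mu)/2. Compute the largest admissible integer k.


1/mu = 460.
1 + 1/mu = 461.
(1 + 1/mu)/2 = 230.5 is not an integer, so k_max = floor(230.5) = 230.

230


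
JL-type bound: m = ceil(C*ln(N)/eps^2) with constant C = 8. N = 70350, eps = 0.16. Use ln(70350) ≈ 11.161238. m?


ln(70350) ≈ 11.161238.
eps^2 = 0.16^2 = 0.0256.
C*ln(N)/eps^2 ≈ 8*11.161238/0.0256 ≈ 3487.8869.
m = ceil(3487.8869) = 3488.

3488


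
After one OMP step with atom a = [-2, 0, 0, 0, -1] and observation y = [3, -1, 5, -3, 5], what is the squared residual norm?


a^T a = 5.
a^T y = -11.
coeff = -11/5 = -11/5.
||r||^2 = 224/5.

224/5


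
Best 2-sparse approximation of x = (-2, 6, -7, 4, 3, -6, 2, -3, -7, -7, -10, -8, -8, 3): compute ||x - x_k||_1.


Sorted |x_i| descending: [10, 8, 8, 7, 7, 7, 6, 6, 4, 3, 3, 3, 2, 2]
Keep top 2: [10, 8]
Tail entries: [8, 7, 7, 7, 6, 6, 4, 3, 3, 3, 2, 2]
L1 error = sum of tail = 58.

58


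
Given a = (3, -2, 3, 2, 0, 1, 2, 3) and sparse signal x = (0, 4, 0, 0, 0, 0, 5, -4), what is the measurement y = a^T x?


Non-zero terms: ['-2*4', '2*5', '3*-4']
Products: [-8, 10, -12]
y = sum = -10.

-10


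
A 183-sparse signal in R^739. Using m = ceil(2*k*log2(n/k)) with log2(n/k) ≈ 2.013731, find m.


log2(n/k) = log2(739/183) ≈ 2.013731.
2*k*log2(n/k) ≈ 2*183*2.013731 = 737.025546.
m = ceil(737.025546) = 738.

738


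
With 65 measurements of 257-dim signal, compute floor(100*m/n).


100*m/n = 100*65/257 ≈ 25.2918.
floor = 25.

25


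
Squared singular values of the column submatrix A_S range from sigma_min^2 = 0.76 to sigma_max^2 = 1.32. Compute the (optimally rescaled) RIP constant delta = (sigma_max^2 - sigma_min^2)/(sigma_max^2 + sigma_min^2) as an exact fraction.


lambda_max - lambda_min = 1.32 - 0.76 = 0.56.
lambda_max + lambda_min = 1.32 + 0.76 = 2.08.
delta = 0.56/2.08 = 56/208 = 7/26.

7/26


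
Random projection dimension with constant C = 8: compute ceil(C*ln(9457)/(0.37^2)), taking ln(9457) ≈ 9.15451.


ln(9457) ≈ 9.15451.
eps^2 = 0.37^2 = 0.1369.
C*ln(N)/eps^2 ≈ 8*9.15451/0.1369 ≈ 534.9604.
m = ceil(534.9604) = 535.

535


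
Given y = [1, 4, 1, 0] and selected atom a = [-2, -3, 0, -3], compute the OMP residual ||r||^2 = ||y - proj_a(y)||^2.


a^T a = 22.
a^T y = -14.
coeff = -14/22 = -7/11.
||r||^2 = 100/11.

100/11


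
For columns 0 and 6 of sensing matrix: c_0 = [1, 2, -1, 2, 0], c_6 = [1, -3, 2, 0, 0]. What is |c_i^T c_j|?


Inner product: 1*1 + 2*-3 + -1*2 + 2*0 + 0*0
Products: [1, -6, -2, 0, 0]
Sum = -7.
|dot| = 7.

7


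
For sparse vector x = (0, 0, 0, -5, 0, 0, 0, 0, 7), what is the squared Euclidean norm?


Non-zero entries: [(3, -5), (8, 7)]
Squares: [25, 49]
||x||_2^2 = sum = 74.

74


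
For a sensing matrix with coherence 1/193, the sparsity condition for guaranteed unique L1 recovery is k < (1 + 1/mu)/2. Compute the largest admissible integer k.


1/mu = 193.
1 + 1/mu = 194.
(1 + 1/mu)/2 = 97 is an integer and the inequality is strict, so k_max = 97 - 1 = 96.

96


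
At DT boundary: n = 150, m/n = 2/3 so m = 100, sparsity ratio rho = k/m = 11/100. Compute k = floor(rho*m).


m = 2/3*150 = 100.
rho = 11/100.
rho*m = 11/100*100 = 11.
k = floor(11) = 11.

11


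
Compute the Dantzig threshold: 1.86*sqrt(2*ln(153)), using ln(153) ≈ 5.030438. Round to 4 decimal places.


ln(153) ≈ 5.030438.
2*ln(n) ≈ 10.060876.
sqrt(2*ln(n)) ≈ sqrt(10.060876) ≈ 3.171888.
threshold ≈ 1.86*3.171888 = 5.89971168 ≈ 5.8997.

5.8997


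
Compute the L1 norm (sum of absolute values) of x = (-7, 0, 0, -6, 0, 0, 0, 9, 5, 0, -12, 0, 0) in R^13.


Non-zero entries: [(0, -7), (3, -6), (7, 9), (8, 5), (10, -12)]
Absolute values: [7, 6, 9, 5, 12]
||x||_1 = sum = 39.

39


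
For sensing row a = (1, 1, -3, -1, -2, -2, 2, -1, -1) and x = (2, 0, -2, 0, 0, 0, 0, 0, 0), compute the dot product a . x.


Non-zero terms: ['1*2', '-3*-2']
Products: [2, 6]
y = sum = 8.

8


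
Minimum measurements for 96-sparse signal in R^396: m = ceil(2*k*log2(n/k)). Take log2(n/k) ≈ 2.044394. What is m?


log2(n/k) = log2(396/96) ≈ 2.044394.
2*k*log2(n/k) ≈ 2*96*2.044394 = 392.523648.
m = ceil(392.523648) = 393.

393


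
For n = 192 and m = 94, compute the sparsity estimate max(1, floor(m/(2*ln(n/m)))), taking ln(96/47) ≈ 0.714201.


n/m = 192/94 = 96/47.
ln(n/m) ≈ 0.714201.
2*ln(n/m) ≈ 1.428402.
m/(2*ln(n/m)) ≈ 94/1.428402 ≈ 65.8078.
floor = 65.
k_max = max(1, 65) = 65.

65


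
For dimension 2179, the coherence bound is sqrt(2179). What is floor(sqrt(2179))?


46^2 = 2116 <= 2179 < 2209 = 47^2, so 46 <= sqrt(2179) < 47.
floor(sqrt(2179)) = 46.

46


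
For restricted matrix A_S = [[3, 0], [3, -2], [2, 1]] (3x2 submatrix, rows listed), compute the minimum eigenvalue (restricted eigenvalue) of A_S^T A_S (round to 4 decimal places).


A_S^T A_S = [[22, -4], [-4, 5]].
trace = 27.
det = 94.
disc = trace^2 - 4*det = 729 - 4*94 = 353.
sqrt(353) ≈ 18.788294.
lam_min = (27 - sqrt(353))/2 ≈ (27 - 18.788294)/2 = 4.105853 ≈ 4.1059.

4.1059


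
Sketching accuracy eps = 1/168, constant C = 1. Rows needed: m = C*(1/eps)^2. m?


1/eps = 168.
(1/eps)^2 = 28224.
m = 1*28224 = 28224.

28224


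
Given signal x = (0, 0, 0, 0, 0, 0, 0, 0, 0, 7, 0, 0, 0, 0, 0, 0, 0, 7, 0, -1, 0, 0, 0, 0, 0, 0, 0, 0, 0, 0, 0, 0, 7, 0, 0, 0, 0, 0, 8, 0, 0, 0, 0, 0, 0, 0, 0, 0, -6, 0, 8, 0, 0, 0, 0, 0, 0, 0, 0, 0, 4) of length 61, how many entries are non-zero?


Non-zero positions: [9, 17, 19, 32, 38, 48, 50, 60].
Sparsity = 8.

8


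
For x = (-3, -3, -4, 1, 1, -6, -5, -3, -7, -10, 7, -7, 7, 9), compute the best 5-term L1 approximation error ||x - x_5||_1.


Sorted |x_i| descending: [10, 9, 7, 7, 7, 7, 6, 5, 4, 3, 3, 3, 1, 1]
Keep top 5: [10, 9, 7, 7, 7]
Tail entries: [7, 6, 5, 4, 3, 3, 3, 1, 1]
L1 error = sum of tail = 33.

33


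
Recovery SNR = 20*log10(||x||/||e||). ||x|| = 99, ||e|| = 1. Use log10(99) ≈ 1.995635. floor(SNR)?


||x||/||e|| = 99/1 = 99.
log10(99) ≈ 1.995635.
20*log10(||x||/||e||) ≈ 20*1.995635 = 39.9127.
floor(39.9127) = 39.

39


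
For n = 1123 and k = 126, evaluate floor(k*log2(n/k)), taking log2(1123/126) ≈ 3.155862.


log2(n/k) = log2(1123/126) ≈ 3.155862.
k*log2(n/k) ≈ 126*3.155862 = 397.638612.
floor(397.638612) = 397.

397


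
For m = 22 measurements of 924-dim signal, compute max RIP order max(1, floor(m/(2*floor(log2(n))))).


floor(log2(924)) = 9.
2*9 = 18.
m/(2*floor(log2(n))) = 22/18 ≈ 1.2222.
floor = 1.
k = max(1, 1) = 1.

1


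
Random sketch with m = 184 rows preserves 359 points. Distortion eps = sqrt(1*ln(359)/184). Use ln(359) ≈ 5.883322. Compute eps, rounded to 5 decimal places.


ln(359) ≈ 5.883322.
1*ln(N)/m ≈ 1*5.883322/184 ≈ 0.03197458.
eps = sqrt(0.03197458) ≈ 0.1788144 ≈ 0.17881.

0.17881


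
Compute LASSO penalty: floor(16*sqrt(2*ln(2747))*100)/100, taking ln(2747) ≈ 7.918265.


ln(2747) ≈ 7.918265.
2*ln(n) ≈ 15.83653.
sqrt(2*ln(n)) ≈ sqrt(15.83653) ≈ 3.979514.
lambda ≈ 16*3.979514 = 63.672224.
floor(lambda*100)/100 = 63.67.

63.67


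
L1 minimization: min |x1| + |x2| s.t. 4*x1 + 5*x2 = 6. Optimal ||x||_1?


Axis intercepts:
  x1 = 3/2, x2 = 0: L1 = 3/2
  x1 = 0, x2 = 6/5: L1 = 6/5
x* = (0, 6/5)
||x*||_1 = 6/5.

6/5


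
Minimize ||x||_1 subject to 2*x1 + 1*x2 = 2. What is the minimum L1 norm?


Axis intercepts:
  x1 = 1, x2 = 0: L1 = 1
  x1 = 0, x2 = 2: L1 = 2
x* = (1, 0)
||x*||_1 = 1.

1


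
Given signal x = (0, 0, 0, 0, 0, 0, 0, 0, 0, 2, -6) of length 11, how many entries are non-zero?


Non-zero positions: [9, 10].
Sparsity = 2.

2


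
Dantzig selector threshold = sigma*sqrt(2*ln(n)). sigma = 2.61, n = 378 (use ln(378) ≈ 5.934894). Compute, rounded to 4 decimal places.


ln(378) ≈ 5.934894.
2*ln(n) ≈ 11.869788.
sqrt(2*ln(n)) ≈ sqrt(11.869788) ≈ 3.445256.
threshold ≈ 2.61*3.445256 = 8.99211816 ≈ 8.9921.

8.9921


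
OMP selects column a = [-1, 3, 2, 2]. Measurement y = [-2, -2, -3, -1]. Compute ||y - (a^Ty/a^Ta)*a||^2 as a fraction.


a^T a = 18.
a^T y = -12.
coeff = -12/18 = -2/3.
||r||^2 = 10.

10


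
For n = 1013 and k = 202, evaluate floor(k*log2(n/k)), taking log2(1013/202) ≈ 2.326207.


log2(n/k) = log2(1013/202) ≈ 2.326207.
k*log2(n/k) ≈ 202*2.326207 = 469.893814.
floor(469.893814) = 469.

469


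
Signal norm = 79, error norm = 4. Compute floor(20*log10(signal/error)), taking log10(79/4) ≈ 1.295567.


||x||/||e|| = 79/4.
log10(79/4) ≈ 1.295567.
20*log10(||x||/||e||) ≈ 20*1.295567 = 25.91134.
floor(25.91134) = 25.

25


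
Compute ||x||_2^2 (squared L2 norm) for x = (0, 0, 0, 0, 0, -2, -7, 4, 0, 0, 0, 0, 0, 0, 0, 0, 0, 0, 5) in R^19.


Non-zero entries: [(5, -2), (6, -7), (7, 4), (18, 5)]
Squares: [4, 49, 16, 25]
||x||_2^2 = sum = 94.

94


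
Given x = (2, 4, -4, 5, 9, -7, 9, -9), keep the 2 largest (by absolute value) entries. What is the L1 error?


Sorted |x_i| descending: [9, 9, 9, 7, 5, 4, 4, 2]
Keep top 2: [9, 9]
Tail entries: [9, 7, 5, 4, 4, 2]
L1 error = sum of tail = 31.

31


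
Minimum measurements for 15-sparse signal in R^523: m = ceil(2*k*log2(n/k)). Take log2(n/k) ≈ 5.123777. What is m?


log2(n/k) = log2(523/15) ≈ 5.123777.
2*k*log2(n/k) ≈ 2*15*5.123777 = 153.71331.
m = ceil(153.71331) = 154.

154


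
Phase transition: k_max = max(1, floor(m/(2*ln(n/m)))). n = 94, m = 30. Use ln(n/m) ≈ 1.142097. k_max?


n/m = 94/30 = 47/15.
ln(n/m) ≈ 1.142097.
2*ln(n/m) ≈ 2.284194.
m/(2*ln(n/m)) ≈ 30/2.284194 ≈ 13.1337.
floor = 13.
k_max = max(1, 13) = 13.

13


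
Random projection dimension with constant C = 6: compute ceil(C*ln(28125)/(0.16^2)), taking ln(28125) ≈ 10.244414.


ln(28125) ≈ 10.244414.
eps^2 = 0.16^2 = 0.0256.
C*ln(N)/eps^2 ≈ 6*10.244414/0.0256 ≈ 2401.0345.
m = ceil(2401.0345) = 2402.

2402


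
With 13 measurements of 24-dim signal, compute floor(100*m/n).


100*m/n = 100*13/24 ≈ 54.1667.
floor = 54.

54


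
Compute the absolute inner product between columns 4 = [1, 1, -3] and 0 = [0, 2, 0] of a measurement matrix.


Inner product: 1*0 + 1*2 + -3*0
Products: [0, 2, 0]
Sum = 2.
|dot| = 2.

2


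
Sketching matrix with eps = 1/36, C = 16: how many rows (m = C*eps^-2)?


1/eps = 36.
(1/eps)^2 = 1296.
m = 16*1296 = 20736.

20736


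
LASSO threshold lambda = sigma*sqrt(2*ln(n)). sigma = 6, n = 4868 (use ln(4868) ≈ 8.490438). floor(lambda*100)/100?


ln(4868) ≈ 8.490438.
2*ln(n) ≈ 16.980876.
sqrt(2*ln(n)) ≈ sqrt(16.980876) ≈ 4.120786.
lambda ≈ 6*4.120786 = 24.724716.
floor(lambda*100)/100 = 24.72.

24.72


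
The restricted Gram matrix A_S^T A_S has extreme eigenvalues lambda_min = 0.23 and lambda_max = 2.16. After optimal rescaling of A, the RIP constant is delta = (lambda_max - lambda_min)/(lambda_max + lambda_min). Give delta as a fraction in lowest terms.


lambda_max - lambda_min = 2.16 - 0.23 = 1.93.
lambda_max + lambda_min = 2.16 + 0.23 = 2.39.
delta = 1.93/2.39 = 193/239.

193/239


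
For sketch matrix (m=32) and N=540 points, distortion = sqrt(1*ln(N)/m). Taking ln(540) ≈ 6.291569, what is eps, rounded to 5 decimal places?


ln(540) ≈ 6.291569.
1*ln(N)/m ≈ 1*6.291569/32 ≈ 0.19661153.
eps = sqrt(0.19661153) ≈ 0.443409 ≈ 0.44341.

0.44341


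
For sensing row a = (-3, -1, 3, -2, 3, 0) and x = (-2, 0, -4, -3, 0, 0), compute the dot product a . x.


Non-zero terms: ['-3*-2', '3*-4', '-2*-3']
Products: [6, -12, 6]
y = sum = 0.

0


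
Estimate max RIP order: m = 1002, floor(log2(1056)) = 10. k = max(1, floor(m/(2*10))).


floor(log2(1056)) = 10.
2*10 = 20.
m/(2*floor(log2(n))) = 1002/20 ≈ 50.1.
floor = 50.
k = max(1, 50) = 50.

50


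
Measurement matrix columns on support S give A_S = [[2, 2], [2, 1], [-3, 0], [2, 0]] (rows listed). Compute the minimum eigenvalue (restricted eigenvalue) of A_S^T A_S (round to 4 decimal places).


A_S^T A_S = [[21, 6], [6, 5]].
trace = 26.
det = 69.
disc = trace^2 - 4*det = 676 - 4*69 = 400.
sqrt(400) = 20.
lam_min = (26 - 20)/2 = 3 = 3.0000.

3.0000


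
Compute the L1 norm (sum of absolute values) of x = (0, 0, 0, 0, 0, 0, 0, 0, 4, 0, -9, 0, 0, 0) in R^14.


Non-zero entries: [(8, 4), (10, -9)]
Absolute values: [4, 9]
||x||_1 = sum = 13.

13


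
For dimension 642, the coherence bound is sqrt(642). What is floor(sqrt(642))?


25^2 = 625 <= 642 < 676 = 26^2, so 25 <= sqrt(642) < 26.
floor(sqrt(642)) = 25.

25


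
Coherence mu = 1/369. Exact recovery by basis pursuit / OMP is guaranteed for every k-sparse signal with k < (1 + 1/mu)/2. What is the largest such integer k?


1/mu = 369.
1 + 1/mu = 370.
(1 + 1/mu)/2 = 185 is an integer and the inequality is strict, so k_max = 185 - 1 = 184.

184


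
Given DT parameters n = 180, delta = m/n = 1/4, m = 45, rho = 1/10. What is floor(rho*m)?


m = 1/4*180 = 45.
rho = 1/10.
rho*m = 1/10*45 = 4.5.
k = floor(4.5) = 4.

4


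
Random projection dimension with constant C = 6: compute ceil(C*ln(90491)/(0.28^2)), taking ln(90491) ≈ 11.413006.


ln(90491) ≈ 11.413006.
eps^2 = 0.28^2 = 0.0784.
C*ln(N)/eps^2 ≈ 6*11.413006/0.0784 ≈ 873.4443.
m = ceil(873.4443) = 874.

874


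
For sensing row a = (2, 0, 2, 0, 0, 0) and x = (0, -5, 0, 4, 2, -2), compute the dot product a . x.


Non-zero terms: ['0*-5', '0*4', '0*2', '0*-2']
Products: [0, 0, 0, 0]
y = sum = 0.

0


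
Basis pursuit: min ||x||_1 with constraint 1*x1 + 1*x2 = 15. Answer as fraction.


Axis intercepts:
  x1 = 15, x2 = 0: L1 = 15
  x1 = 0, x2 = 15: L1 = 15
x* = (15, 0)
||x*||_1 = 15.

15


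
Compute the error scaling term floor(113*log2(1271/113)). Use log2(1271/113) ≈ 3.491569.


log2(n/k) = log2(1271/113) ≈ 3.491569.
k*log2(n/k) ≈ 113*3.491569 = 394.547297.
floor(394.547297) = 394.

394


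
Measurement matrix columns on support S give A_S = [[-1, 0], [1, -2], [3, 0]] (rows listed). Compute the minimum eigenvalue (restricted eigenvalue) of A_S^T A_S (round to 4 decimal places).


A_S^T A_S = [[11, -2], [-2, 4]].
trace = 15.
det = 40.
disc = trace^2 - 4*det = 225 - 4*40 = 65.
sqrt(65) ≈ 8.062258.
lam_min = (15 - sqrt(65))/2 ≈ (15 - 8.062258)/2 = 3.468871 ≈ 3.4689.

3.4689


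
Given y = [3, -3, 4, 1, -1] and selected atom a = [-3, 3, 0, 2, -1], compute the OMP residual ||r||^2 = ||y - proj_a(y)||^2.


a^T a = 23.
a^T y = -15.
coeff = -15/23 = -15/23.
||r||^2 = 603/23.

603/23


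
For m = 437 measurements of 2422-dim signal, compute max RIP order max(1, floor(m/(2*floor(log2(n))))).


floor(log2(2422)) = 11.
2*11 = 22.
m/(2*floor(log2(n))) = 437/22 ≈ 19.8636.
floor = 19.
k = max(1, 19) = 19.

19


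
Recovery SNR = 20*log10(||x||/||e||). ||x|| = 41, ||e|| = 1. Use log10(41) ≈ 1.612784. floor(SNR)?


||x||/||e|| = 41/1 = 41.
log10(41) ≈ 1.612784.
20*log10(||x||/||e||) ≈ 20*1.612784 = 32.25568.
floor(32.25568) = 32.

32


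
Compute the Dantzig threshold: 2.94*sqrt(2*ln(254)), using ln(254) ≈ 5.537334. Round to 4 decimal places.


ln(254) ≈ 5.537334.
2*ln(n) ≈ 11.074668.
sqrt(2*ln(n)) ≈ sqrt(11.074668) ≈ 3.327862.
threshold ≈ 2.94*3.327862 = 9.78391428 ≈ 9.7839.

9.7839


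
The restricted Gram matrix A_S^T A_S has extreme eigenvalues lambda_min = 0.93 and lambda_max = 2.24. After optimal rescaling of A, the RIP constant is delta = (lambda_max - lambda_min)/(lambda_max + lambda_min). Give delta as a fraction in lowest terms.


lambda_max - lambda_min = 2.24 - 0.93 = 1.31.
lambda_max + lambda_min = 2.24 + 0.93 = 3.17.
delta = 1.31/3.17 = 131/317.

131/317


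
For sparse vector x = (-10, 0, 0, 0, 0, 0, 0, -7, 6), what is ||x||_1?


Non-zero entries: [(0, -10), (7, -7), (8, 6)]
Absolute values: [10, 7, 6]
||x||_1 = sum = 23.

23


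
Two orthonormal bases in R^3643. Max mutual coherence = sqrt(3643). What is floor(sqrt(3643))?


60^2 = 3600 <= 3643 < 3721 = 61^2, so 60 <= sqrt(3643) < 61.
floor(sqrt(3643)) = 60.

60


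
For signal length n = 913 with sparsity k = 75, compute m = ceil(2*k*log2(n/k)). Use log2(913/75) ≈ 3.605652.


log2(n/k) = log2(913/75) ≈ 3.605652.
2*k*log2(n/k) ≈ 2*75*3.605652 = 540.8478.
m = ceil(540.8478) = 541.

541


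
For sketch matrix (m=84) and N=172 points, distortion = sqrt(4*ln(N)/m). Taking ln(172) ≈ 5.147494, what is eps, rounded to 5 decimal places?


ln(172) ≈ 5.147494.
4*ln(N)/m ≈ 4*5.147494/84 ≈ 0.24511876.
eps = sqrt(0.24511876) ≈ 0.4950947 ≈ 0.49509.

0.49509


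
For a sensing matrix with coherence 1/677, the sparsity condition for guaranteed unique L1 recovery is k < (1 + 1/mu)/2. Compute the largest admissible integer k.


1/mu = 677.
1 + 1/mu = 678.
(1 + 1/mu)/2 = 339 is an integer and the inequality is strict, so k_max = 339 - 1 = 338.

338


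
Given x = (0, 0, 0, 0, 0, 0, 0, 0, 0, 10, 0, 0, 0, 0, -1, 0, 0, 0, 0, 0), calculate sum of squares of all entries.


Non-zero entries: [(9, 10), (14, -1)]
Squares: [100, 1]
||x||_2^2 = sum = 101.

101


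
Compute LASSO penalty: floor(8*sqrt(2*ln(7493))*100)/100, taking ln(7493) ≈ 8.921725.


ln(7493) ≈ 8.921725.
2*ln(n) ≈ 17.84345.
sqrt(2*ln(n)) ≈ sqrt(17.84345) ≈ 4.224151.
lambda ≈ 8*4.224151 = 33.793208.
floor(lambda*100)/100 = 33.79.

33.79


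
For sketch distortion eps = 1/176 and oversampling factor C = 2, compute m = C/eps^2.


1/eps = 176.
(1/eps)^2 = 30976.
m = 2*30976 = 61952.

61952


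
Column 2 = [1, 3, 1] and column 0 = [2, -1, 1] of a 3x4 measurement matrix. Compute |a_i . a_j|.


Inner product: 1*2 + 3*-1 + 1*1
Products: [2, -3, 1]
Sum = 0.
|dot| = 0.

0


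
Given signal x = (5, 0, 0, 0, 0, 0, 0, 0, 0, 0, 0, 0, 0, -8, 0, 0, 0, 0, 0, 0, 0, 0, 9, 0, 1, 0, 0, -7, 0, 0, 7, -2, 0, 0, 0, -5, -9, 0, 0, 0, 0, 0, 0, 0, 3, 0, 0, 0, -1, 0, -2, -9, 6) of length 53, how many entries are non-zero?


Non-zero positions: [0, 13, 22, 24, 27, 30, 31, 35, 36, 44, 48, 50, 51, 52].
Sparsity = 14.

14


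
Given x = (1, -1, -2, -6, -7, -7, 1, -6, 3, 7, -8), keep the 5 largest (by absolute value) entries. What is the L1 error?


Sorted |x_i| descending: [8, 7, 7, 7, 6, 6, 3, 2, 1, 1, 1]
Keep top 5: [8, 7, 7, 7, 6]
Tail entries: [6, 3, 2, 1, 1, 1]
L1 error = sum of tail = 14.

14


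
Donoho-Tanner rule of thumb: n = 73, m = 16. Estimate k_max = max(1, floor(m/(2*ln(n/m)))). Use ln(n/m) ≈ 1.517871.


n/m = 73/16.
ln(n/m) ≈ 1.517871.
2*ln(n/m) ≈ 3.035742.
m/(2*ln(n/m)) ≈ 16/3.035742 ≈ 5.2705.
floor = 5.
k_max = max(1, 5) = 5.

5


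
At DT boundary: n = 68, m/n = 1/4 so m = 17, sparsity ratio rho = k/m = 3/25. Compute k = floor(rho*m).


m = 1/4*68 = 17.
rho = 3/25.
rho*m = 3/25*17 = 2.04.
k = floor(2.04) = 2.

2


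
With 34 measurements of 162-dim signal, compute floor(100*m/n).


100*m/n = 100*34/162 ≈ 20.9877.
floor = 20.

20


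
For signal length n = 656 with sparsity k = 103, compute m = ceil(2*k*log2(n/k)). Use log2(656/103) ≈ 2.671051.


log2(n/k) = log2(656/103) ≈ 2.671051.
2*k*log2(n/k) ≈ 2*103*2.671051 = 550.236506.
m = ceil(550.236506) = 551.

551


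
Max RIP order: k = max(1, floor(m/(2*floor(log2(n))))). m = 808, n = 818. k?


floor(log2(818)) = 9.
2*9 = 18.
m/(2*floor(log2(n))) = 808/18 ≈ 44.8889.
floor = 44.
k = max(1, 44) = 44.

44


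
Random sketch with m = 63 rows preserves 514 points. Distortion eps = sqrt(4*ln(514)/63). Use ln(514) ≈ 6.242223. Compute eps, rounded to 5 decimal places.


ln(514) ≈ 6.242223.
4*ln(N)/m ≈ 4*6.242223/63 ≈ 0.39633162.
eps = sqrt(0.39633162) ≈ 0.6295487 ≈ 0.62955.

0.62955
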